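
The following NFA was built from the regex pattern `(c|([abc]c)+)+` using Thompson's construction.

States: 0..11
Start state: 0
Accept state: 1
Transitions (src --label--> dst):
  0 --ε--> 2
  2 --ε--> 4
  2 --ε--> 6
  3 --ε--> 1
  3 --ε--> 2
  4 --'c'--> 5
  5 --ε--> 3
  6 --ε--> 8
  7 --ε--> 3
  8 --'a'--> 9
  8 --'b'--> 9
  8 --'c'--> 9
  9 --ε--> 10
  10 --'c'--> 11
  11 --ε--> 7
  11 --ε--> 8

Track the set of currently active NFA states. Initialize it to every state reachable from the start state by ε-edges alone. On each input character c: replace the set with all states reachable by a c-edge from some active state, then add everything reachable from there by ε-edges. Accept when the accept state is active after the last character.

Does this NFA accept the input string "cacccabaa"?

start: ε-closure({0}) = {0,2,4,6,8}
'c' @ 1: {1,2,3,4,5,6,8,9,10}  (accept∈set)
'a' @ 2: {9,10}
'c' @ 3: {1,2,3,4,6,7,8,11}  (accept∈set)
'c' @ 4: {1,2,3,4,5,6,8,9,10}  (accept∈set)
'c' @ 5: {1,2,3,4,5,6,7,8,9,10,11}  (accept∈set)
'a' @ 6: {9,10}
'b' @ 7: {}  — state set empty
rest 'aa' ignored (set empty)
final: {}; accept 1 not in set

Answer: REJECT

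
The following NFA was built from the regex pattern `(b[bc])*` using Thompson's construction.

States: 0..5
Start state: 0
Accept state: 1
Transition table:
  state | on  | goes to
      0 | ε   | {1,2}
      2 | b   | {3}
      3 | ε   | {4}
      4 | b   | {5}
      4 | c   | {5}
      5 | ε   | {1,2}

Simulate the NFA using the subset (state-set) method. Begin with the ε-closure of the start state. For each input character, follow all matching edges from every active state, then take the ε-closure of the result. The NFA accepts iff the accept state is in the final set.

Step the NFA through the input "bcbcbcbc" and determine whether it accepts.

Answer: ACCEPT

Derivation:
initial (ε-close {0}): {0,1,2}
'b' @ 1: {3,4}
'c' @ 2: {1,2,5}  ✓accept
'b' @ 3: {3,4}
'c' @ 4: {1,2,5}  ✓accept
'b' @ 5: {3,4}
'c' @ 6: {1,2,5}  ✓accept
'b' @ 7: {3,4}
'c' @ 8: {1,2,5}  ✓accept
end set {1,2,5} — state 1 in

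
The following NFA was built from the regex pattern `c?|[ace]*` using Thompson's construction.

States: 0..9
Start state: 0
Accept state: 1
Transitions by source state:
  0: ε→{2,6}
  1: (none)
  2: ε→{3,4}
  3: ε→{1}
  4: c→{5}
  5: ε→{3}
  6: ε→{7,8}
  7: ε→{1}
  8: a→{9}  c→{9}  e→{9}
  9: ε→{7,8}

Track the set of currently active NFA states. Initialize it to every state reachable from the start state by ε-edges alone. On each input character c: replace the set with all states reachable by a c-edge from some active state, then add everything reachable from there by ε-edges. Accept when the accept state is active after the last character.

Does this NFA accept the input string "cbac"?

Answer: REJECT

Derivation:
start: ε-closure({0}) = {0,1,2,3,4,6,7,8}
'c' @ 1: {1,3,5,7,8,9}  (accept∈set)
'b' @ 2: {}  — state set empty
rest 'ac' ignored (set empty)
final: {}; accept 1 not in set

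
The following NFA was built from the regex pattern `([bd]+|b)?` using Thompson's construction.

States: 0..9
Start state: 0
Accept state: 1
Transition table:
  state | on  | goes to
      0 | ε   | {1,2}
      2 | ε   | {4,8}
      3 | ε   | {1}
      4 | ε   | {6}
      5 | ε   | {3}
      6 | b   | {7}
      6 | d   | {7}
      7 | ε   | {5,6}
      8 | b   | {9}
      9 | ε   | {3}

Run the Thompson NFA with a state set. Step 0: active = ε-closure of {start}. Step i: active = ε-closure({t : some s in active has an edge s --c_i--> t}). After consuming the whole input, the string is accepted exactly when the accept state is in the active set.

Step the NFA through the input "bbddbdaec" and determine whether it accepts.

S₀ = ε-closure({0}) = {0,1,2,4,6,8}
'b' @ 1: {1,3,5,6,7,9}  (accept∈set)
'b' @ 2: {1,3,5,6,7}  (accept∈set)
'd' @ 3: {1,3,5,6,7}  (accept∈set)
'd' @ 4: {1,3,5,6,7}  (accept∈set)
'b' @ 5: {1,3,5,6,7}  (accept∈set)
'd' @ 6: {1,3,5,6,7}  (accept∈set)
'a' @ 7: {}  — no active states
rest 'ec' ignored (set empty)
end set {} — state 1 not in

Answer: REJECT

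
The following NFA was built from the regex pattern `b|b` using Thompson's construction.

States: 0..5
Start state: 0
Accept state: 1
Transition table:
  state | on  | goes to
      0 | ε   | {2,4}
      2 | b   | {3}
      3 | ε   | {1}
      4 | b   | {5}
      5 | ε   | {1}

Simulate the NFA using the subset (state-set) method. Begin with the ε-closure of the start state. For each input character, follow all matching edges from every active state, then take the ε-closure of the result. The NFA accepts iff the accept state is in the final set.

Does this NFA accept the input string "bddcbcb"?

initial (ε-close {0}): {0,2,4}
'b' @ 1: {1,3,5}  ✓accept
'd' @ 2: {}  — no active states
rest 'dcbcb' ignored (set empty)
after full input: {}  (accept=1 not in)

Answer: REJECT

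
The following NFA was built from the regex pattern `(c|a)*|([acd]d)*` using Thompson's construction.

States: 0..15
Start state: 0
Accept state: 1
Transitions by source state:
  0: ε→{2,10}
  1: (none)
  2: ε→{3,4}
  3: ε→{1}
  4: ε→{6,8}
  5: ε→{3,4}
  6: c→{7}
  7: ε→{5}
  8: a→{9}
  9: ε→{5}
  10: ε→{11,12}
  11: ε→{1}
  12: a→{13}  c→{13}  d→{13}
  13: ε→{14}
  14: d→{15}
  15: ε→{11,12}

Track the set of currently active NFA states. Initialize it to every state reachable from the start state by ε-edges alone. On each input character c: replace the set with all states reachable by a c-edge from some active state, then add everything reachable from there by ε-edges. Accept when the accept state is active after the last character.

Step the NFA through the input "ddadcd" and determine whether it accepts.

Answer: ACCEPT

Trace:
S₀ = ε-closure({0}) = {0,1,2,3,4,6,8,10,11,12}
'd' @ 1: {13,14}
'd' @ 2: {1,11,12,15}  ✓accept
'a' @ 3: {13,14}
'd' @ 4: {1,11,12,15}  ✓accept
'c' @ 5: {13,14}
'd' @ 6: {1,11,12,15}  ✓accept
after full input: {1,11,12,15}  (accept=1 in)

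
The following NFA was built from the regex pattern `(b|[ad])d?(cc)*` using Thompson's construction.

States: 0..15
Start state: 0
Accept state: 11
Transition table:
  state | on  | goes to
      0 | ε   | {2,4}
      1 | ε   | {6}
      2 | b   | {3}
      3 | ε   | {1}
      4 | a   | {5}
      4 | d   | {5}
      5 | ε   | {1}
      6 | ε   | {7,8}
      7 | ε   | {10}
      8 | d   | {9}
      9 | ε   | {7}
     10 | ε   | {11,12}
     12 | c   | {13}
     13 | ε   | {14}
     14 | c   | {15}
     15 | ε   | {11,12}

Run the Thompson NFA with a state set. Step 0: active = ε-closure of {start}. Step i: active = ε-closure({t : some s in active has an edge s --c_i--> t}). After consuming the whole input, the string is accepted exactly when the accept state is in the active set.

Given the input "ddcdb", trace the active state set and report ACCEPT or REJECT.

Answer: REJECT

Trace:
initial (ε-close {0}): {0,2,4}
'd' @ 1: {1,5,6,7,8,10,11,12}  ✓accept
'd' @ 2: {7,9,10,11,12}  ✓accept
'c' @ 3: {13,14}
'd' @ 4: {}  — state set empty
rest 'b' ignored (set empty)
end set {} — state 11 not in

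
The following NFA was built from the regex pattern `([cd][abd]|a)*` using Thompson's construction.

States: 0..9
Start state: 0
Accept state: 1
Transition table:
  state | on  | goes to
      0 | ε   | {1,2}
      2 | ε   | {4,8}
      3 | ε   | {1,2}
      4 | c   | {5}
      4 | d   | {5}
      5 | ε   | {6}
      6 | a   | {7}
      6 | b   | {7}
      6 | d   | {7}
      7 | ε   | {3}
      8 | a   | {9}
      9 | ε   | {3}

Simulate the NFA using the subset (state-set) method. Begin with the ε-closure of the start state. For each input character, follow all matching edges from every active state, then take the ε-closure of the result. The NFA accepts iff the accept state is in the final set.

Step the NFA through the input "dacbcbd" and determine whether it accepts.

Answer: REJECT

Trace:
start: ε-closure({0}) = {0,1,2,4,8}
'd' @ 1: {5,6}
'a' @ 2: {1,2,3,4,7,8}  (accept∈set)
'c' @ 3: {5,6}
'b' @ 4: {1,2,3,4,7,8}  (accept∈set)
'c' @ 5: {5,6}
'b' @ 6: {1,2,3,4,7,8}  (accept∈set)
'd' @ 7: {5,6}
after full input: {5,6}  (accept=1 not in)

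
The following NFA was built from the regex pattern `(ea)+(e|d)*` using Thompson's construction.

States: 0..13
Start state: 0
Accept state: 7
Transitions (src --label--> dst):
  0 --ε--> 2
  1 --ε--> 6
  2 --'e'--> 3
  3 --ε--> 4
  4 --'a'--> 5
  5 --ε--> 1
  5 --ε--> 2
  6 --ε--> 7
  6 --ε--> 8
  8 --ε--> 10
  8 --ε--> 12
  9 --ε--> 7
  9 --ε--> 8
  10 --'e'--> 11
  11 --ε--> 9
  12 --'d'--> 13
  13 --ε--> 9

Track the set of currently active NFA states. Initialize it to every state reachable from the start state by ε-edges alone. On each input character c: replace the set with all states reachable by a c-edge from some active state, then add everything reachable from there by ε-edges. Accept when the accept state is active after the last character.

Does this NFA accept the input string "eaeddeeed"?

initial (ε-close {0}): {0,2}
'e' @ 1: {3,4}
'a' @ 2: {1,2,5,6,7,8,10,12}  [accepting]
'e' @ 3: {3,4,7,8,9,10,11,12}  [accepting]
'd' @ 4: {7,8,9,10,12,13}  [accepting]
'd' @ 5: {7,8,9,10,12,13}  [accepting]
'e' @ 6: {7,8,9,10,11,12}  [accepting]
'e' @ 7: {7,8,9,10,11,12}  [accepting]
'e' @ 8: {7,8,9,10,11,12}  [accepting]
'd' @ 9: {7,8,9,10,12,13}  [accepting]
end set {7,8,9,10,12,13} — state 7 in

Answer: ACCEPT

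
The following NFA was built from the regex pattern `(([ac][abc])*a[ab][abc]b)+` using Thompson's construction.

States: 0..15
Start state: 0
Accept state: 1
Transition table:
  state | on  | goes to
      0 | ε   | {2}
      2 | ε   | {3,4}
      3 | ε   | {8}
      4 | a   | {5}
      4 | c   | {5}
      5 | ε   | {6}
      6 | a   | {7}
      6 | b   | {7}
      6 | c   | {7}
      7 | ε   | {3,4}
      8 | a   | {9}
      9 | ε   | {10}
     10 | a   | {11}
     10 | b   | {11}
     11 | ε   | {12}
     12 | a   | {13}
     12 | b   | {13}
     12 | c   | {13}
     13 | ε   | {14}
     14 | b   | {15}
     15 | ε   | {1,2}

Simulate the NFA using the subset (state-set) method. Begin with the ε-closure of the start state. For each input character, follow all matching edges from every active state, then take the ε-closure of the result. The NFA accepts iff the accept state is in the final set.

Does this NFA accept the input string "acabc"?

initial (ε-close {0}): {0,2,3,4,8}
'a' @ 1: {5,6,9,10}
'c' @ 2: {3,4,7,8}
'a' @ 3: {5,6,9,10}
'b' @ 4: {3,4,7,8,11,12}
'c' @ 5: {5,6,13,14}
end set {5,6,13,14} — state 1 not in

Answer: REJECT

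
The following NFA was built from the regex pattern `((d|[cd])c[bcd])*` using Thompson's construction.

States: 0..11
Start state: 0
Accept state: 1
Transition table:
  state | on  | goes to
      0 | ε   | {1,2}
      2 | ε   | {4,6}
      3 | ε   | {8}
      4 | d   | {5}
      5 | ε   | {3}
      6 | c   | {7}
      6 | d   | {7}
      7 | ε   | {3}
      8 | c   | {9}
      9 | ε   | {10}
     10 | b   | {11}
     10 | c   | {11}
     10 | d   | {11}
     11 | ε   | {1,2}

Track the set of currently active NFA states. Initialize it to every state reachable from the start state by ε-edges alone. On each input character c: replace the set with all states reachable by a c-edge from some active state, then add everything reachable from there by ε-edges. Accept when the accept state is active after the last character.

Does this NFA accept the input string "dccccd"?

S₀ = ε-closure({0}) = {0,1,2,4,6}
'd' @ 1: {3,5,7,8}
'c' @ 2: {9,10}
'c' @ 3: {1,2,4,6,11}  ✓accept
'c' @ 4: {3,7,8}
'c' @ 5: {9,10}
'd' @ 6: {1,2,4,6,11}  ✓accept
final: {1,2,4,6,11}; accept 1 in set

Answer: ACCEPT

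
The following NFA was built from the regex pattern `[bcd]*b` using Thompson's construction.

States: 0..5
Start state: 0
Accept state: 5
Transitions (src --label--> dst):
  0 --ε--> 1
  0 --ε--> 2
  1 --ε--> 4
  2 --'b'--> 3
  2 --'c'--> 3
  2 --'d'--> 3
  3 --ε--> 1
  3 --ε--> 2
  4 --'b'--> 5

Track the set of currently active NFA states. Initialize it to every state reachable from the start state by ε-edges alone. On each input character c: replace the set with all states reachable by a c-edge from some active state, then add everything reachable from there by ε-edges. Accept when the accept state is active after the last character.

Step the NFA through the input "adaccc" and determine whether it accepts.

start: ε-closure({0}) = {0,1,2,4}
'a' @ 1: {}  — dead — no transitions
rest 'daccc' ignored (set empty)
after full input: {}  (accept=5 not in)

Answer: REJECT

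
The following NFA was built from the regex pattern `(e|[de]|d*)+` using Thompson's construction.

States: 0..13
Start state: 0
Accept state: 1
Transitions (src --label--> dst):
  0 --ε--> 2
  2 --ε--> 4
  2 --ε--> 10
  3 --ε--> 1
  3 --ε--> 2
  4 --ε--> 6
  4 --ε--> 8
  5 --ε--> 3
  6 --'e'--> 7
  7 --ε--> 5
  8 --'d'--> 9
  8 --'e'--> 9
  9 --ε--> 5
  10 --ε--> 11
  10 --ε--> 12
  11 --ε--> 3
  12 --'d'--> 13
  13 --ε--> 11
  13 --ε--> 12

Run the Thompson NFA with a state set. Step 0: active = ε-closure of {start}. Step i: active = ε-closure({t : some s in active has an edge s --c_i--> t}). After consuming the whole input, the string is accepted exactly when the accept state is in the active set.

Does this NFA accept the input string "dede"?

Answer: ACCEPT

Trace:
start: ε-closure({0}) = {0,1,2,3,4,6,8,10,11,12}
'd' @ 1: {1,2,3,4,5,6,8,9,10,11,12,13}  ✓accept
'e' @ 2: {1,2,3,4,5,6,7,8,9,10,11,12}  ✓accept
'd' @ 3: {1,2,3,4,5,6,8,9,10,11,12,13}  ✓accept
'e' @ 4: {1,2,3,4,5,6,7,8,9,10,11,12}  ✓accept
end set {1,2,3,4,5,6,7,8,9,10,11,12} — state 1 in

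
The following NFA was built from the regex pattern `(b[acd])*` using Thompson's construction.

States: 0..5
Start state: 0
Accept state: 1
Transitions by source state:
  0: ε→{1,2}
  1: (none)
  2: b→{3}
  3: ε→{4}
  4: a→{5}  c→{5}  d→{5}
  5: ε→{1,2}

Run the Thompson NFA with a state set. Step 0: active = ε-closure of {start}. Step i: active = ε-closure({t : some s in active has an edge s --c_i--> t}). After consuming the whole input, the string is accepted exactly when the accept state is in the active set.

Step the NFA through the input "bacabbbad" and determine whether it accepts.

Answer: REJECT

Steps:
initial (ε-close {0}): {0,1,2}
'b' @ 1: {3,4}
'a' @ 2: {1,2,5}  [accepting]
'c' @ 3: {}  — dead — no transitions
rest 'abbbad' ignored (set empty)
end set {} — state 1 not in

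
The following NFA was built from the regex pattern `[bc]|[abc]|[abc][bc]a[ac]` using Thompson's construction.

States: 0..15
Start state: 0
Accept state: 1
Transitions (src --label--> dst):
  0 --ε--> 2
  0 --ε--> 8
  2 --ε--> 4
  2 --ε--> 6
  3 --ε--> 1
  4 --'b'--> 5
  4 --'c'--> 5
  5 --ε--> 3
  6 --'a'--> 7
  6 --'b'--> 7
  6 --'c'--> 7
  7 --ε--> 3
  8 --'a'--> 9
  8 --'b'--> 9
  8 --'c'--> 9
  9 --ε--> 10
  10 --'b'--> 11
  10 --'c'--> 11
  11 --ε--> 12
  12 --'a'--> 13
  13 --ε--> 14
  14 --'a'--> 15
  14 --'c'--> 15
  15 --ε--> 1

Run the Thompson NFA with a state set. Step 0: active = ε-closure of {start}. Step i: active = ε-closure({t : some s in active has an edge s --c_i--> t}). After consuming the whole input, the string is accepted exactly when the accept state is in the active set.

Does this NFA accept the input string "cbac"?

start: ε-closure({0}) = {0,2,4,6,8}
'c' @ 1: {1,3,5,7,9,10}  ✓accept
'b' @ 2: {11,12}
'a' @ 3: {13,14}
'c' @ 4: {1,15}  ✓accept
final: {1,15}; accept 1 in set

Answer: ACCEPT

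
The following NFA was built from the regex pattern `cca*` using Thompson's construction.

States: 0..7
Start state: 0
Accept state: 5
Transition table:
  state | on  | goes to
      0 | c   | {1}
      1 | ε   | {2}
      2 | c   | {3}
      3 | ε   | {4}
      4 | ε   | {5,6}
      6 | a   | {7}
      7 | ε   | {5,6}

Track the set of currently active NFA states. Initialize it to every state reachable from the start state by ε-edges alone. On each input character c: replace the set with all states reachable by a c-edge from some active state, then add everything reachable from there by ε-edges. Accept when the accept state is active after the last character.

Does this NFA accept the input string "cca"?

Answer: ACCEPT

Derivation:
initial (ε-close {0}): {0}
'c' @ 1: {1,2}
'c' @ 2: {3,4,5,6}  (accept∈set)
'a' @ 3: {5,6,7}  (accept∈set)
after full input: {5,6,7}  (accept=5 in)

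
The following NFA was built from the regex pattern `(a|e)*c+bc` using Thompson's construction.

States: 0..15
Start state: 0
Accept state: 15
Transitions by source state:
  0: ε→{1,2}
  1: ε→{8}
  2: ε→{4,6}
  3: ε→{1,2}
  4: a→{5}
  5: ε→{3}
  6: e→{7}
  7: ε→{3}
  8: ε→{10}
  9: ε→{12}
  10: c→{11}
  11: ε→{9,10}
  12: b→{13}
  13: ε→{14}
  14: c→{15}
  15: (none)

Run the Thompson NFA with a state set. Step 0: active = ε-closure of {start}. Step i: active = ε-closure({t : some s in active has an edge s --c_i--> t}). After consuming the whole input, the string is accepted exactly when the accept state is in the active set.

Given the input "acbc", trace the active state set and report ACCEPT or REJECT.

start: ε-closure({0}) = {0,1,2,4,6,8,10}
'a' @ 1: {1,2,3,4,5,6,8,10}
'c' @ 2: {9,10,11,12}
'b' @ 3: {13,14}
'c' @ 4: {15}  [accepting]
final: {15}; accept 15 in set

Answer: ACCEPT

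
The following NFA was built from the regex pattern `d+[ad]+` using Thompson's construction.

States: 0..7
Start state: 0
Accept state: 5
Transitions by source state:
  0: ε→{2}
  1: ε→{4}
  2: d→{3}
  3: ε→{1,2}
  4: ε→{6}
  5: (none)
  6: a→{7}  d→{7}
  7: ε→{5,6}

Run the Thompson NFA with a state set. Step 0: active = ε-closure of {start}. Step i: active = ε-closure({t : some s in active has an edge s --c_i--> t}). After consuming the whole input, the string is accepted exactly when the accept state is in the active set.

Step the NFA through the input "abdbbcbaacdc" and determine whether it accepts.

initial (ε-close {0}): {0,2}
'a' @ 1: {}  — state set empty
rest 'bdbbcbaacdc' ignored (set empty)
final: {}; accept 5 not in set

Answer: REJECT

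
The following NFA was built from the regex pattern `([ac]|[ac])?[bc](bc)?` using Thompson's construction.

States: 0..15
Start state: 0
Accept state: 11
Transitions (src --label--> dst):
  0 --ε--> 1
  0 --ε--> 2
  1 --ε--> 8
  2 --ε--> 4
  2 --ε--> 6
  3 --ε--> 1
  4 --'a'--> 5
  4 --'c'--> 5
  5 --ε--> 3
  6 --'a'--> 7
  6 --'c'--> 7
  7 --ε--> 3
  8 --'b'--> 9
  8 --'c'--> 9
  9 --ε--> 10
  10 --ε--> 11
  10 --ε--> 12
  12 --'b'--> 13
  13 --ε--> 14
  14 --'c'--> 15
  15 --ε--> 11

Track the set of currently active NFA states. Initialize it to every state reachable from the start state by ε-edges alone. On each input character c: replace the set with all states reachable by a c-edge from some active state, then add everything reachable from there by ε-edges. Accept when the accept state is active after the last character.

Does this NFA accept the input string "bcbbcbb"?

Answer: REJECT

Derivation:
S₀ = ε-closure({0}) = {0,1,2,4,6,8}
'b' @ 1: {9,10,11,12}  (accept∈set)
'c' @ 2: {}  — state set empty
rest 'bbcbb' ignored (set empty)
final: {}; accept 11 not in set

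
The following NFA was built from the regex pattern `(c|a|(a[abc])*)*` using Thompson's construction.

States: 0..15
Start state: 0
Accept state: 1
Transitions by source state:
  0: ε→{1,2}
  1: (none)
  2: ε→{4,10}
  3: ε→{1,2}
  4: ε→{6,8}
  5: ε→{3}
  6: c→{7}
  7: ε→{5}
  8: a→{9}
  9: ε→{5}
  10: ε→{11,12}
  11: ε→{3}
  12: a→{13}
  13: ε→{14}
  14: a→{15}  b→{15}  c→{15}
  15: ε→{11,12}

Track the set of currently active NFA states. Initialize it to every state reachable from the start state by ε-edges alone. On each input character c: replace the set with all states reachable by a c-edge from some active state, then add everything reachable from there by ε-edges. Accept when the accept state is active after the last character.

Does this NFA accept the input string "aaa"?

start: ε-closure({0}) = {0,1,2,3,4,6,8,10,11,12}
'a' @ 1: {1,2,3,4,5,6,8,9,10,11,12,13,14}  (accept∈set)
'a' @ 2: {1,2,3,4,5,6,8,9,10,11,12,13,14,15}  (accept∈set)
'a' @ 3: {1,2,3,4,5,6,8,9,10,11,12,13,14,15}  (accept∈set)
final: {1,2,3,4,5,6,8,9,10,11,12,13,14,15}; accept 1 in set

Answer: ACCEPT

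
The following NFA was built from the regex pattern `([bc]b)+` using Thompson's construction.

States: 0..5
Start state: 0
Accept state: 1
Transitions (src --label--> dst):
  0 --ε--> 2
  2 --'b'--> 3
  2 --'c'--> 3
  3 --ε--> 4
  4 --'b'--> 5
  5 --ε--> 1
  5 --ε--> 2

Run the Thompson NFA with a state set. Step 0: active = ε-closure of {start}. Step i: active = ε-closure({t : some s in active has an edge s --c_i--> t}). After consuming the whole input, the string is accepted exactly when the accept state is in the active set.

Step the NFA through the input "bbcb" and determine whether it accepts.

Answer: ACCEPT

Steps:
initial (ε-close {0}): {0,2}
'b' @ 1: {3,4}
'b' @ 2: {1,2,5}  (accept∈set)
'c' @ 3: {3,4}
'b' @ 4: {1,2,5}  (accept∈set)
after full input: {1,2,5}  (accept=1 in)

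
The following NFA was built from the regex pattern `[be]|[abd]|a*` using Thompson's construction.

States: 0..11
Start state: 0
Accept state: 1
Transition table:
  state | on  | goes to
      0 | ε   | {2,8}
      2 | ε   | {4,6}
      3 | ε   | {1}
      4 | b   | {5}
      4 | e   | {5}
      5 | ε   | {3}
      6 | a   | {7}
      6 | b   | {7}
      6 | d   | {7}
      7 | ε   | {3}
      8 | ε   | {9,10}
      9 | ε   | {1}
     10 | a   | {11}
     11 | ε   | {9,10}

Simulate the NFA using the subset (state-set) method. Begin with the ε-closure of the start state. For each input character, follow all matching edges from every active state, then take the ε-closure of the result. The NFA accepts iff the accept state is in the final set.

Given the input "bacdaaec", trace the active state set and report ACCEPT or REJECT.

Answer: REJECT

Derivation:
start: ε-closure({0}) = {0,1,2,4,6,8,9,10}
'b' @ 1: {1,3,5,7}  (accept∈set)
'a' @ 2: {}  — no active states
rest 'cdaaec' ignored (set empty)
after full input: {}  (accept=1 not in)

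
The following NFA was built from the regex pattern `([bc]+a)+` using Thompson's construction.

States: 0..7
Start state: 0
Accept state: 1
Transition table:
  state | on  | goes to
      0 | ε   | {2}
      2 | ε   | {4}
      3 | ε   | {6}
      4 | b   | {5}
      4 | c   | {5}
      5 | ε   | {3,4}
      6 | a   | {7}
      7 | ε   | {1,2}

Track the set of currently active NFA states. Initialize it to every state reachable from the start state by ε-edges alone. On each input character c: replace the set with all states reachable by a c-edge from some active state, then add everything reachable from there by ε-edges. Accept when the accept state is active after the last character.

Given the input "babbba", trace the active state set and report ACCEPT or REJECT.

initial (ε-close {0}): {0,2,4}
'b' @ 1: {3,4,5,6}
'a' @ 2: {1,2,4,7}  ✓accept
'b' @ 3: {3,4,5,6}
'b' @ 4: {3,4,5,6}
'b' @ 5: {3,4,5,6}
'a' @ 6: {1,2,4,7}  ✓accept
after full input: {1,2,4,7}  (accept=1 in)

Answer: ACCEPT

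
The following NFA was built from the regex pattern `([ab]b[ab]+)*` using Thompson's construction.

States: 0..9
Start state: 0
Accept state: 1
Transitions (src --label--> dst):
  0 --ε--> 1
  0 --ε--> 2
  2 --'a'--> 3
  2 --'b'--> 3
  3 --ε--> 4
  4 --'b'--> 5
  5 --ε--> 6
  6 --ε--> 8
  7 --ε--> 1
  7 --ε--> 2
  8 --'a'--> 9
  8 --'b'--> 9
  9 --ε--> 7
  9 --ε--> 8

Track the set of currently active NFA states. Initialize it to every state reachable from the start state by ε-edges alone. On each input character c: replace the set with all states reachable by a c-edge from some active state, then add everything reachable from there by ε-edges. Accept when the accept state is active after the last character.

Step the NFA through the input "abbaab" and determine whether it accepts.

initial (ε-close {0}): {0,1,2}
'a' @ 1: {3,4}
'b' @ 2: {5,6,8}
'b' @ 3: {1,2,7,8,9}  ✓accept
'a' @ 4: {1,2,3,4,7,8,9}  ✓accept
'a' @ 5: {1,2,3,4,7,8,9}  ✓accept
'b' @ 6: {1,2,3,4,5,6,7,8,9}  ✓accept
end set {1,2,3,4,5,6,7,8,9} — state 1 in

Answer: ACCEPT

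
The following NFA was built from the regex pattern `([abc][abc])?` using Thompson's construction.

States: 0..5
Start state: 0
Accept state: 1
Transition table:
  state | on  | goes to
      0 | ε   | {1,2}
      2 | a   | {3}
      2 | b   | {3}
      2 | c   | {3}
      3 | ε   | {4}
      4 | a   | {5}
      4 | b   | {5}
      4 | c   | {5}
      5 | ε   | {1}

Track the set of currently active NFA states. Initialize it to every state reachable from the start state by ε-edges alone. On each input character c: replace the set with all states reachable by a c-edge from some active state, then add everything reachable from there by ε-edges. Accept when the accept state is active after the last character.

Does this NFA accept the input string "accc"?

initial (ε-close {0}): {0,1,2}
'a' @ 1: {3,4}
'c' @ 2: {1,5}  [accepting]
'c' @ 3: {}  — dead — no transitions
rest 'c' ignored (set empty)
after full input: {}  (accept=1 not in)

Answer: REJECT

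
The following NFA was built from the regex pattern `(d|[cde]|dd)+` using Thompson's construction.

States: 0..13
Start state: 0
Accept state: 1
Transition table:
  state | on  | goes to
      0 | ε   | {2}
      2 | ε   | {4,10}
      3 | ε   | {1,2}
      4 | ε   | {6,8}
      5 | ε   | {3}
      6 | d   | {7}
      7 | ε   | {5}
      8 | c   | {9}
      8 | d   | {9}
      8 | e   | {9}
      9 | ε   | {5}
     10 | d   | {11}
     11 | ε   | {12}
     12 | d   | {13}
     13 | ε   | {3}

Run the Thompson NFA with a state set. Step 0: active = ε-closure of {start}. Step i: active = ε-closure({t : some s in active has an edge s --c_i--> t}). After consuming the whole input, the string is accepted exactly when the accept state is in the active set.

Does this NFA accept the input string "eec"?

initial (ε-close {0}): {0,2,4,6,8,10}
'e' @ 1: {1,2,3,4,5,6,8,9,10}  (accept∈set)
'e' @ 2: {1,2,3,4,5,6,8,9,10}  (accept∈set)
'c' @ 3: {1,2,3,4,5,6,8,9,10}  (accept∈set)
end set {1,2,3,4,5,6,8,9,10} — state 1 in

Answer: ACCEPT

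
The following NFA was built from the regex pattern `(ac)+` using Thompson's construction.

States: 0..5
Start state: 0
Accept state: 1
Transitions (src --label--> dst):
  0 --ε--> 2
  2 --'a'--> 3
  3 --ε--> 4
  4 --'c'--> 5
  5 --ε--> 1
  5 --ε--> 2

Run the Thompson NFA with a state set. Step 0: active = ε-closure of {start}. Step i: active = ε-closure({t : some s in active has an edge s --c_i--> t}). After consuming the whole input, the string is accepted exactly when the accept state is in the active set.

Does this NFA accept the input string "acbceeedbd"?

Answer: REJECT

Steps:
start: ε-closure({0}) = {0,2}
'a' @ 1: {3,4}
'c' @ 2: {1,2,5}  ✓accept
'b' @ 3: {}  — no active states
rest 'ceeedbd' ignored (set empty)
final: {}; accept 1 not in set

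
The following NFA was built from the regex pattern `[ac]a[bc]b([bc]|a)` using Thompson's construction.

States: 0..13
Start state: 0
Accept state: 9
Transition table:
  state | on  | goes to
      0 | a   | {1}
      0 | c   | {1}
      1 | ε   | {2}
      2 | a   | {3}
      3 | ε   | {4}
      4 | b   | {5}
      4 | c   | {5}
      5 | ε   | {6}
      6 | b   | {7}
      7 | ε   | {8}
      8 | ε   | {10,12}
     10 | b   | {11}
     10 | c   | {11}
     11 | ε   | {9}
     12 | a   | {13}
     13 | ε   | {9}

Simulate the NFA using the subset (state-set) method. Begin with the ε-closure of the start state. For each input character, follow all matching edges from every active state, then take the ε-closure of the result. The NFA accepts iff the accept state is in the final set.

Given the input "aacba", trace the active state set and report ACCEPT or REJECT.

Answer: ACCEPT

Derivation:
S₀ = ε-closure({0}) = {0}
'a' @ 1: {1,2}
'a' @ 2: {3,4}
'c' @ 3: {5,6}
'b' @ 4: {7,8,10,12}
'a' @ 5: {9,13}  [accepting]
end set {9,13} — state 9 in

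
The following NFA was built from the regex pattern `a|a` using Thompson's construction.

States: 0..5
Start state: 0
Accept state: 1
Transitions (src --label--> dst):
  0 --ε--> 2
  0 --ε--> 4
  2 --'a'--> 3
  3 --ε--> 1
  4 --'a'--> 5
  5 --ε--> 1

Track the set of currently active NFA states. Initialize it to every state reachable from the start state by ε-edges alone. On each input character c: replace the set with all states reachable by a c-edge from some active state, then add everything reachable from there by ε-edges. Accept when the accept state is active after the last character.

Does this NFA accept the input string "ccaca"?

Answer: REJECT

Derivation:
S₀ = ε-closure({0}) = {0,2,4}
'c' @ 1: {}  — no active states
rest 'caca' ignored (set empty)
final: {}; accept 1 not in set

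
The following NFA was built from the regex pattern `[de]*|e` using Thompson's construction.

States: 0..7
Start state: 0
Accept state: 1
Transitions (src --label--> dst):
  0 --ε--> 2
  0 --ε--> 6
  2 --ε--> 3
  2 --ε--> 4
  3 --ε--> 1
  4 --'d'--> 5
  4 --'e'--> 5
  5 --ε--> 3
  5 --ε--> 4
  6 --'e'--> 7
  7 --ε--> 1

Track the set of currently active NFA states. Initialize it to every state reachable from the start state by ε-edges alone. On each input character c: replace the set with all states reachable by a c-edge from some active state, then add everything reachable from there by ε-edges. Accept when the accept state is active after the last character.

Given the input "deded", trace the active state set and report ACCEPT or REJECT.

Answer: ACCEPT

Trace:
S₀ = ε-closure({0}) = {0,1,2,3,4,6}
'd' @ 1: {1,3,4,5}  (accept∈set)
'e' @ 2: {1,3,4,5}  (accept∈set)
'd' @ 3: {1,3,4,5}  (accept∈set)
'e' @ 4: {1,3,4,5}  (accept∈set)
'd' @ 5: {1,3,4,5}  (accept∈set)
end set {1,3,4,5} — state 1 in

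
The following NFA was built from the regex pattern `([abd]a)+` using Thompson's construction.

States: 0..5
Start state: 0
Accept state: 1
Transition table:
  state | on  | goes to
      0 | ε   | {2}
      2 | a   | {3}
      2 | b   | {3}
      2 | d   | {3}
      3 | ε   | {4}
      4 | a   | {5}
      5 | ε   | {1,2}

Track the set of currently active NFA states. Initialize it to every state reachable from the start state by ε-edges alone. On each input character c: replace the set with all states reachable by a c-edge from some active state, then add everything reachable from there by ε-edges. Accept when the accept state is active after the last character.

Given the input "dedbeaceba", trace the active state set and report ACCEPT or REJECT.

start: ε-closure({0}) = {0,2}
'd' @ 1: {3,4}
'e' @ 2: {}  — dead — no transitions
rest 'dbeaceba' ignored (set empty)
final: {}; accept 1 not in set

Answer: REJECT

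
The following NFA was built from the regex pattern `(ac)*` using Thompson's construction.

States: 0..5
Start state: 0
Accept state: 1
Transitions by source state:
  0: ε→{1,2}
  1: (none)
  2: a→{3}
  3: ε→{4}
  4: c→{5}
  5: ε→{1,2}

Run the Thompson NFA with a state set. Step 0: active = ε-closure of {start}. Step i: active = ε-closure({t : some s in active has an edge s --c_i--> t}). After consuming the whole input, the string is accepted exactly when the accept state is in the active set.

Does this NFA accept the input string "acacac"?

Answer: ACCEPT

Steps:
initial (ε-close {0}): {0,1,2}
'a' @ 1: {3,4}
'c' @ 2: {1,2,5}  (accept∈set)
'a' @ 3: {3,4}
'c' @ 4: {1,2,5}  (accept∈set)
'a' @ 5: {3,4}
'c' @ 6: {1,2,5}  (accept∈set)
final: {1,2,5}; accept 1 in set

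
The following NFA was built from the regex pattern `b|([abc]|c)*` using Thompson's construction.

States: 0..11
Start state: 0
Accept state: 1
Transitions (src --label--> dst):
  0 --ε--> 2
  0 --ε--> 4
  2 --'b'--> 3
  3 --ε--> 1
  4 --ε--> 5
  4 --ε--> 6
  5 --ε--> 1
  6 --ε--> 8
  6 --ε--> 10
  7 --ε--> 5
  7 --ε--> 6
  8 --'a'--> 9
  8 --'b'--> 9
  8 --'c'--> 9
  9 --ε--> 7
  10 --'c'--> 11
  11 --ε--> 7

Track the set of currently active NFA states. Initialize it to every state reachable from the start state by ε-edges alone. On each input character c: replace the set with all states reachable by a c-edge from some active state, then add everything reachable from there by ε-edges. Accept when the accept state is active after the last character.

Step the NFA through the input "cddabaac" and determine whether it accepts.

Answer: REJECT

Trace:
initial (ε-close {0}): {0,1,2,4,5,6,8,10}
'c' @ 1: {1,5,6,7,8,9,10,11}  [accepting]
'd' @ 2: {}  — dead — no transitions
rest 'dabaac' ignored (set empty)
end set {} — state 1 not in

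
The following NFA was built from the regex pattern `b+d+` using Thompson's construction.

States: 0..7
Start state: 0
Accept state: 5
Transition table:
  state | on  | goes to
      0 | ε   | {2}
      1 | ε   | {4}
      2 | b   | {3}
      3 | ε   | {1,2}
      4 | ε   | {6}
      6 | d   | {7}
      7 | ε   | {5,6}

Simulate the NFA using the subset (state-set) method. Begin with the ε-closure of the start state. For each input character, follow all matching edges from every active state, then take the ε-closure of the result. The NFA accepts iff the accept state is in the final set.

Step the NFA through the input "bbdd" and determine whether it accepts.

Answer: ACCEPT

Derivation:
S₀ = ε-closure({0}) = {0,2}
'b' @ 1: {1,2,3,4,6}
'b' @ 2: {1,2,3,4,6}
'd' @ 3: {5,6,7}  (accept∈set)
'd' @ 4: {5,6,7}  (accept∈set)
final: {5,6,7}; accept 5 in set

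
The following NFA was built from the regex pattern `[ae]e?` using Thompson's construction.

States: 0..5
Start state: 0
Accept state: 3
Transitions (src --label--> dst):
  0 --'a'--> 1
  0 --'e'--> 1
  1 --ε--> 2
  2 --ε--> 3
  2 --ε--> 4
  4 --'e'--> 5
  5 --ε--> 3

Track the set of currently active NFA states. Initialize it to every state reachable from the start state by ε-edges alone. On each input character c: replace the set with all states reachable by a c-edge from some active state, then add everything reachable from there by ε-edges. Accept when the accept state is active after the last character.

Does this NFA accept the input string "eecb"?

initial (ε-close {0}): {0}
'e' @ 1: {1,2,3,4}  (accept∈set)
'e' @ 2: {3,5}  (accept∈set)
'c' @ 3: {}  — dead — no transitions
rest 'b' ignored (set empty)
end set {} — state 3 not in

Answer: REJECT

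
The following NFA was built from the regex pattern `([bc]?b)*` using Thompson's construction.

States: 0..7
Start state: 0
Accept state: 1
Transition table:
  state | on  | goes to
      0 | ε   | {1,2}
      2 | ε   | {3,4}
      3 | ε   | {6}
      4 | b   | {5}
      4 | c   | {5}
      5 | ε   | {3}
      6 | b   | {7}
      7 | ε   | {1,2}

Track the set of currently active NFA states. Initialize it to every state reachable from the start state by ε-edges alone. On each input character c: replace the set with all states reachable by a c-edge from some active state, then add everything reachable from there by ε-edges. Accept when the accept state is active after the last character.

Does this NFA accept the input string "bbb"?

Answer: ACCEPT

Trace:
S₀ = ε-closure({0}) = {0,1,2,3,4,6}
'b' @ 1: {1,2,3,4,5,6,7}  (accept∈set)
'b' @ 2: {1,2,3,4,5,6,7}  (accept∈set)
'b' @ 3: {1,2,3,4,5,6,7}  (accept∈set)
final: {1,2,3,4,5,6,7}; accept 1 in set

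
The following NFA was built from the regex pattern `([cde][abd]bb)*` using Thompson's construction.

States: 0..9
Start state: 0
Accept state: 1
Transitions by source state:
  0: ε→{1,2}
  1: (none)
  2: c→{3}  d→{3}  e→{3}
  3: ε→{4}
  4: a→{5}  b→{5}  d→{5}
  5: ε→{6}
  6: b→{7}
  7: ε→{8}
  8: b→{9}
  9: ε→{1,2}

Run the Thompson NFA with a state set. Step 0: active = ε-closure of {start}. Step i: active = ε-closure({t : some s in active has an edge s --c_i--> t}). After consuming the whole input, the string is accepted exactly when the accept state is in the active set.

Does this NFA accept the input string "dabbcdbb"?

Answer: ACCEPT

Trace:
initial (ε-close {0}): {0,1,2}
'd' @ 1: {3,4}
'a' @ 2: {5,6}
'b' @ 3: {7,8}
'b' @ 4: {1,2,9}  [accepting]
'c' @ 5: {3,4}
'd' @ 6: {5,6}
'b' @ 7: {7,8}
'b' @ 8: {1,2,9}  [accepting]
end set {1,2,9} — state 1 in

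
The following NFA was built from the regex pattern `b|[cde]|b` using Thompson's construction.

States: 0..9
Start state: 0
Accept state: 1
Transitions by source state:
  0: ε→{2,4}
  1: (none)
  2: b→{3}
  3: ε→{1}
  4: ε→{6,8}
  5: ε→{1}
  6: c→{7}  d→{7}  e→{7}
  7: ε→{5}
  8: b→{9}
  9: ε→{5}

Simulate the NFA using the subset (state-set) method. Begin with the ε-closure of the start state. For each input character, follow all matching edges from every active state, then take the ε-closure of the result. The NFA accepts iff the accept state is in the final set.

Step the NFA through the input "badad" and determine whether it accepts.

initial (ε-close {0}): {0,2,4,6,8}
'b' @ 1: {1,3,5,9}  (accept∈set)
'a' @ 2: {}  — no active states
rest 'dad' ignored (set empty)
final: {}; accept 1 not in set

Answer: REJECT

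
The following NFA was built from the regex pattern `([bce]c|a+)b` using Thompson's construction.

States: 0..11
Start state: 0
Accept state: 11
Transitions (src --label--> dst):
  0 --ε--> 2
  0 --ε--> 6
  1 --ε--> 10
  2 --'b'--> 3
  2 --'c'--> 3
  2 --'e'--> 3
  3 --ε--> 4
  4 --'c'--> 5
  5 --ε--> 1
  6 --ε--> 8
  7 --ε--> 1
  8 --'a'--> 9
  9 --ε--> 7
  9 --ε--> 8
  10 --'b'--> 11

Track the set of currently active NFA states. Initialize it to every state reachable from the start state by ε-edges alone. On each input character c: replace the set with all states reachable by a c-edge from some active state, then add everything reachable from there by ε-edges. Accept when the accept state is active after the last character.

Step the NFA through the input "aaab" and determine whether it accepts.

Answer: ACCEPT

Derivation:
initial (ε-close {0}): {0,2,6,8}
'a' @ 1: {1,7,8,9,10}
'a' @ 2: {1,7,8,9,10}
'a' @ 3: {1,7,8,9,10}
'b' @ 4: {11}  ✓accept
end set {11} — state 11 in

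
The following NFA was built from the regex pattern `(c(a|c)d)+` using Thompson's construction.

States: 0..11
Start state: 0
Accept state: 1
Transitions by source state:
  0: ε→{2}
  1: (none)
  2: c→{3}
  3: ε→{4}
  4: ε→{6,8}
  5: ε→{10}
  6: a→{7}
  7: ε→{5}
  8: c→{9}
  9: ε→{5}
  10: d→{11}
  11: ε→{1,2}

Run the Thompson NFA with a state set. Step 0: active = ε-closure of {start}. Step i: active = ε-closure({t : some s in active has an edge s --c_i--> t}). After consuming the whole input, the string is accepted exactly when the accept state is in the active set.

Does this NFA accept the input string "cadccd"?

initial (ε-close {0}): {0,2}
'c' @ 1: {3,4,6,8}
'a' @ 2: {5,7,10}
'd' @ 3: {1,2,11}  (accept∈set)
'c' @ 4: {3,4,6,8}
'c' @ 5: {5,9,10}
'd' @ 6: {1,2,11}  (accept∈set)
final: {1,2,11}; accept 1 in set

Answer: ACCEPT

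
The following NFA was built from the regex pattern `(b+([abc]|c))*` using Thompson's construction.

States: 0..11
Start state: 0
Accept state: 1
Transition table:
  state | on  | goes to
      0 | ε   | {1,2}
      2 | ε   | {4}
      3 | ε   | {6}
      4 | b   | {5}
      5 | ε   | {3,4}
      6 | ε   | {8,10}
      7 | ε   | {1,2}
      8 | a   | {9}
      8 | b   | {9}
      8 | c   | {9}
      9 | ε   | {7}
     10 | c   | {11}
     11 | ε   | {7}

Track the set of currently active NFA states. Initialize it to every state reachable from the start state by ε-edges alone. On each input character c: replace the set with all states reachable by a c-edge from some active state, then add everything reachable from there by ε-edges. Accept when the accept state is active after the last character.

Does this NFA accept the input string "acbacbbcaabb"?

start: ε-closure({0}) = {0,1,2,4}
'a' @ 1: {}  — dead — no transitions
rest 'cbacbbcaabb' ignored (set empty)
after full input: {}  (accept=1 not in)

Answer: REJECT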